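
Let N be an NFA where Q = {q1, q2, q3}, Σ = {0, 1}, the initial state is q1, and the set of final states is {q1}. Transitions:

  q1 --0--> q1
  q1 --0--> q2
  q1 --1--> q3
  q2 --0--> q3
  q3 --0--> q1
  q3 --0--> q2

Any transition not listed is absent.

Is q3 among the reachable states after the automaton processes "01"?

Start in {q1}.
Read '0': {q1} → {q1, q2}.
Read '1': {q1, q2} → {q3}.
State q3 is in {q3}.

Yes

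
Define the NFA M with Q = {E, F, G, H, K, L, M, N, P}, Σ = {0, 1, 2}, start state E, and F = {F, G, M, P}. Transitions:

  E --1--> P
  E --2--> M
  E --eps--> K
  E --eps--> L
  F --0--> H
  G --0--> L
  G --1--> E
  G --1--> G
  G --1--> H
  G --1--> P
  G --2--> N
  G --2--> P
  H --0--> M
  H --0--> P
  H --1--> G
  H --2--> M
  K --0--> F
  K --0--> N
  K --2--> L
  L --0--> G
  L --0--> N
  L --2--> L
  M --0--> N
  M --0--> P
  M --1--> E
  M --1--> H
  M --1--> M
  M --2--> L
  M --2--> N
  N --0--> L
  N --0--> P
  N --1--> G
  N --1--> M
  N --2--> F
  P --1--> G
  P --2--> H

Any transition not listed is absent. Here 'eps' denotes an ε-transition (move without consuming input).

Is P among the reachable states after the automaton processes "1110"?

Start: ε-closure({E}) = {E, K, L}.
Read '1': E→{P}, K→∅, L→∅; now {P}.
Read '1': P→{G}; now {G}.
Read '1': G→{E, G, H, P}; union {E, G, H, P}; ε-closure = {E, G, H, K, L, P}.
Read '0': E→∅, G→{L}, H→{M, P}, K→{F, N}, L→{G, N}, P→∅; now {F, G, L, M, N, P}.
State P is in {F, G, L, M, N, P}.

Yes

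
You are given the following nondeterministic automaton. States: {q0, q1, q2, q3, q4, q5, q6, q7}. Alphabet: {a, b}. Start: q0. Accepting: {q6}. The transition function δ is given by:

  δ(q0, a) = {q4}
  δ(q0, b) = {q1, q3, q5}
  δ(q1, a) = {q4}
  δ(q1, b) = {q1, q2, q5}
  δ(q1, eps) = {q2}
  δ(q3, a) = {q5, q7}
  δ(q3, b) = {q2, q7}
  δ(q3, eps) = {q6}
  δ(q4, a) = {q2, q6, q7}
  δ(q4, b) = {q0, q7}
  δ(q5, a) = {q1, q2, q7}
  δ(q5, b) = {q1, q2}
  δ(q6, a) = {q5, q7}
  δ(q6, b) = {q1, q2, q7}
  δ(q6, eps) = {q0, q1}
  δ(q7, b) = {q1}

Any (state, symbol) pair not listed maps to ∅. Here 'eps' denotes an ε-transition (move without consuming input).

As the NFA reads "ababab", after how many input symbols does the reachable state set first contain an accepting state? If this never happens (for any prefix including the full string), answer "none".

Start in {q0}.
Read 'a': q0→{q4}; now {q4}.
Read 'b': q4→{q0, q7}; now {q0, q7}.
Read 'a': q0→{q4}, q7→∅; now {q4}.
Read 'b': q4→{q0, q7}; now {q0, q7}.
Read 'a': q0→{q4}, q7→∅; now {q4}.
Read 'b': q4→{q0, q7}; now {q0, q7}.
No reachable set along the way intersects F.

none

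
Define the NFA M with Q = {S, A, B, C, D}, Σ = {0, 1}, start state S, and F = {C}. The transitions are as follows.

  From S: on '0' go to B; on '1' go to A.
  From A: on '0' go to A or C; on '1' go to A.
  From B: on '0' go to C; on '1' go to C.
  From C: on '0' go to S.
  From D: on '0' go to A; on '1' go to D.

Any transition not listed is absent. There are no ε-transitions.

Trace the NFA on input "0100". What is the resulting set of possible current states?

{B}

Start in {S}.
Read '0': {S} → {B}.
Read '1': {B} → {C}.
Read '0': {C} → {S}.
Read '0': {S} → {B}.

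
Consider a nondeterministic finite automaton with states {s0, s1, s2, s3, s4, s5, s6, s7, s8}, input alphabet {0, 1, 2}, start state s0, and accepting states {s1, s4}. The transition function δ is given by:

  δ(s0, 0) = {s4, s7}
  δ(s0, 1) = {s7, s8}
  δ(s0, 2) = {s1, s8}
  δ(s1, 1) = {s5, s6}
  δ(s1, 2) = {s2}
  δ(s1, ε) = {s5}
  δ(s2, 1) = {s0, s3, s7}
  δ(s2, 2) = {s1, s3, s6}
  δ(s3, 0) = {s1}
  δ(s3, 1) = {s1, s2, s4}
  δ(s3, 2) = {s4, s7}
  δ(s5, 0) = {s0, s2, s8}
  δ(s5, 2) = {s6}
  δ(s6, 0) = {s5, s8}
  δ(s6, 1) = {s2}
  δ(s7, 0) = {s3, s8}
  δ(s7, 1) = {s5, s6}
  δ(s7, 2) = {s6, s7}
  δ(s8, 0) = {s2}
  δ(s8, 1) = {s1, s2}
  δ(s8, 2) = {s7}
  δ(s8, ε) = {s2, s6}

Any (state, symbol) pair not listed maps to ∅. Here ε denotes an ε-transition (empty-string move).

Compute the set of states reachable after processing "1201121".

{s0, s1, s2, s3, s4, s5, s6, s7}

Start in {s0}.
Read '1': s0→{s7, s8}; union {s7, s8}; ε-closure = {s2, s6, s7, s8}.
Read '2': s2→{s1, s3, s6}, s6→∅, s7→{s6, s7}, s8→{s7}; union {s1, s3, s6, s7}; ε-closure = {s1, s3, s5, s6, s7}.
Read '0': s1→∅, s3→{s1}, s5→{s0, s2, s8}, s6→{s5, s8}, s7→{s3, s8}; union {s0, s1, s2, s3, s5, s8}; ε-closure = {s0, s1, s2, s3, s5, s6, s8}.
Read '1': s0→{s7, s8}, s1→{s5, s6}, s2→{s0, s3, s7}, s3→{s1, s2, s4}, s5→∅, s6→{s2}, s8→{s1, s2}; now {s0, s1, s2, s3, s4, s5, s6, s7, s8}.
Read '1': s0→{s7, s8}, s1→{s5, s6}, s2→{s0, s3, s7}, s3→{s1, s2, s4}, s4→∅, s5→∅, s6→{s2}, s7→{s5, s6}, s8→{s1, s2}; now {s0, s1, s2, s3, s4, s5, s6, s7, s8}.
Read '2': s0→{s1, s8}, s1→{s2}, s2→{s1, s3, s6}, s3→{s4, s7}, s4→∅, s5→{s6}, s6→∅, s7→{s6, s7}, s8→{s7}; union {s1, s2, s3, s4, s6, s7, s8}; ε-closure = {s1, s2, s3, s4, s5, s6, s7, s8}.
Read '1': s1→{s5, s6}, s2→{s0, s3, s7}, s3→{s1, s2, s4}, s4→∅, s5→∅, s6→{s2}, s7→{s5, s6}, s8→{s1, s2}; now {s0, s1, s2, s3, s4, s5, s6, s7}.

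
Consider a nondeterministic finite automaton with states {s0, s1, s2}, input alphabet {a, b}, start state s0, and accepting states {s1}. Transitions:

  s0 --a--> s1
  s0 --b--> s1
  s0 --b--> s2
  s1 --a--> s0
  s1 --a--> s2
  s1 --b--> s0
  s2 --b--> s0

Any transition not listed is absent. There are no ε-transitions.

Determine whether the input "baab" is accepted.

No

Start in {s0}.
Read 'b': s0→{s1, s2}; now {s1, s2}.
Read 'a': s1→{s0, s2}, s2→∅; now {s0, s2}.
Read 'a': s0→{s1}, s2→∅; now {s1}.
Read 'b': s1→{s0}; now {s0}.
The final set {s0} contains no accepting state.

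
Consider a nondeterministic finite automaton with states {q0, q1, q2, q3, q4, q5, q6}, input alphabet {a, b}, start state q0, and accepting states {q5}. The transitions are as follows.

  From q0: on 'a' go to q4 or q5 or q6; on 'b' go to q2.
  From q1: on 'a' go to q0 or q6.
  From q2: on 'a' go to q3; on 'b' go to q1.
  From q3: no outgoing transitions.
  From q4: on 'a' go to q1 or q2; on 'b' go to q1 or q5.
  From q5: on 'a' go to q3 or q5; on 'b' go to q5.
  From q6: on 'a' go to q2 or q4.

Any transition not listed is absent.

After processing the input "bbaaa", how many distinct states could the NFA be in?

Start in {q0}.
Read 'b': q0→{q2}; now {q2}.
Read 'b': q2→{q1}; now {q1}.
Read 'a': q1→{q0, q6}; now {q0, q6}.
Read 'a': q0→{q4, q5, q6}, q6→{q2, q4}; now {q2, q4, q5, q6}.
Read 'a': q2→{q3}, q4→{q1, q2}, q5→{q3, q5}, q6→{q2, q4}; now {q1, q2, q3, q4, q5}.
That set has 5 states.

5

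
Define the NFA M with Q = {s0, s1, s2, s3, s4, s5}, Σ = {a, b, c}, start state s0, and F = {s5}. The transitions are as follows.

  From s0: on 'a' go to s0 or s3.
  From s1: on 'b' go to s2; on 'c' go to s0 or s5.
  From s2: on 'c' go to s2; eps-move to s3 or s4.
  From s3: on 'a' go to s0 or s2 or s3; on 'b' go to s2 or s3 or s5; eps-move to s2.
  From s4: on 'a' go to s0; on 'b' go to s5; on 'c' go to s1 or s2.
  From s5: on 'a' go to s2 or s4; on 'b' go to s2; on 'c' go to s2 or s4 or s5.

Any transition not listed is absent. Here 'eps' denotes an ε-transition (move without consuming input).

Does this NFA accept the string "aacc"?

Start in {s0}.
Read 'a': {s0} → {s0, s2, s3, s4}.
Read 'a': {s0, s2, s3, s4} → {s0, s2, s3, s4}.
Read 'c': {s0, s2, s3, s4} → {s1, s2, s3, s4}.
Read 'c': {s1, s2, s3, s4} → {s0, s1, s2, s3, s4, s5}.
The final set {s0, s1, s2, s3, s4, s5} contains the accepting state s5.

Yes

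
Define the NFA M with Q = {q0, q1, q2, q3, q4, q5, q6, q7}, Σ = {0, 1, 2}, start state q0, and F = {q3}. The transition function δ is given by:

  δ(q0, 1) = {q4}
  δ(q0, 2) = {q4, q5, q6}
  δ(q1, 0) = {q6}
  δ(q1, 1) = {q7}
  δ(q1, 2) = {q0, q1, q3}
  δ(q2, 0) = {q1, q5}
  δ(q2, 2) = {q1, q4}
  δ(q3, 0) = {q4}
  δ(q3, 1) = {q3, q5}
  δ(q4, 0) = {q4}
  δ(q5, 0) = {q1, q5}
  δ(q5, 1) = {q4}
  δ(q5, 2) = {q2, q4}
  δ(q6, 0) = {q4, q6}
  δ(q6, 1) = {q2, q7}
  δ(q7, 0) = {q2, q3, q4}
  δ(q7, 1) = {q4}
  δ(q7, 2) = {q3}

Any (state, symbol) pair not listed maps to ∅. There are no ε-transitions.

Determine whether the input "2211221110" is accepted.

No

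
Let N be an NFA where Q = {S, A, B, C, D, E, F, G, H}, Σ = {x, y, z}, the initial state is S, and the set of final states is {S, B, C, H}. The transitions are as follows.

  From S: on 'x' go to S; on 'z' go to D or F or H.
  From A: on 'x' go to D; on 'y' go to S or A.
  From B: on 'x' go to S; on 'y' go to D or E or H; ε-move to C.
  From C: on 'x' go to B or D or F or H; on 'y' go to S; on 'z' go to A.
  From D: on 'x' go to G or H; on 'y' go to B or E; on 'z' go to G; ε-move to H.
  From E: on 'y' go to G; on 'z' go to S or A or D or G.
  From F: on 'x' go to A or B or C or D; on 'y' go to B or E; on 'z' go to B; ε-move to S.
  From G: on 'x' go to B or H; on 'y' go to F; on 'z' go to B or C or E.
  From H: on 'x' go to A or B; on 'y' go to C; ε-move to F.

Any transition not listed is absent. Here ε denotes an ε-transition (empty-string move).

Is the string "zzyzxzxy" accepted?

Yes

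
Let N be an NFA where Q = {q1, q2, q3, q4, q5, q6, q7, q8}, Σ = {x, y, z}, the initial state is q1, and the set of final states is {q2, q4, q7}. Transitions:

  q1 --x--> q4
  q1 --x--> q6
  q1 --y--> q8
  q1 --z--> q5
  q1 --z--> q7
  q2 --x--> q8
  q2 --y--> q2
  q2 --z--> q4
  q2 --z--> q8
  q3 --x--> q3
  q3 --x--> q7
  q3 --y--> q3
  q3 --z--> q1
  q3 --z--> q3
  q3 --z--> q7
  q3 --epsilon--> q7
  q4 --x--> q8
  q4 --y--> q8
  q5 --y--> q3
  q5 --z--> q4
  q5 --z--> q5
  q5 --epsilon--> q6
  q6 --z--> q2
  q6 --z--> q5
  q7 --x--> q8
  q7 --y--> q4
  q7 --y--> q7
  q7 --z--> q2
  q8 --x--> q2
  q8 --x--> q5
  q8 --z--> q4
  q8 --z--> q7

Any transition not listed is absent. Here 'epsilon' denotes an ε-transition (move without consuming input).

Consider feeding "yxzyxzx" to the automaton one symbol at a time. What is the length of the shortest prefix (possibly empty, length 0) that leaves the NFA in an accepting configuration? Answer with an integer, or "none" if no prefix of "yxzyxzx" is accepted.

Start in {q1}.
Read 'y': q1→{q8}; now {q8}.
Read 'x': q8→{q2, q5}; union {q2, q5}; ε-closure = {q2, q5, q6}.
None of the earlier sets intersect F, but {q2, q5, q6} does.

2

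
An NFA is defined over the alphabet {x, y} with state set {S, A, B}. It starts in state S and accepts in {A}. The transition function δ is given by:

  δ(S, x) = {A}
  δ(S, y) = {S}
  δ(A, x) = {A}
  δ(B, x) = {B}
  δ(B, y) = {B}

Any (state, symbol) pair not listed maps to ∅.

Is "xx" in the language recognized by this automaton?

Yes

Start in {S}.
Read 'x': {S} → {A}.
Read 'x': {A} → {A}.
The final set {A} contains the accepting state A.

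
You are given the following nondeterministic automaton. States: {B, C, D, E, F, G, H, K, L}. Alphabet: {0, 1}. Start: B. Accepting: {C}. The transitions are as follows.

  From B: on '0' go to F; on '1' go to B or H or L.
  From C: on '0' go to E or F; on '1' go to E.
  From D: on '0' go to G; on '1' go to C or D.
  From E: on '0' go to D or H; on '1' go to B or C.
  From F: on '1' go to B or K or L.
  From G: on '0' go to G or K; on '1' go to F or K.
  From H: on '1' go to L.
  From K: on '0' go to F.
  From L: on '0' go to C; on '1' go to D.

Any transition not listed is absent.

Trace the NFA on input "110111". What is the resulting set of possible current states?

Start in {B}.
Read '1': {B} → {B, H, L}.
Read '1': {B, H, L} → {B, D, H, L}.
Read '0': {B, D, H, L} → {C, F, G}.
Read '1': {C, F, G} → {B, E, F, K, L}.
Read '1': {B, E, F, K, L} → {B, C, D, H, K, L}.
Read '1': {B, C, D, H, K, L} → {B, C, D, E, H, L}.

{B, C, D, E, H, L}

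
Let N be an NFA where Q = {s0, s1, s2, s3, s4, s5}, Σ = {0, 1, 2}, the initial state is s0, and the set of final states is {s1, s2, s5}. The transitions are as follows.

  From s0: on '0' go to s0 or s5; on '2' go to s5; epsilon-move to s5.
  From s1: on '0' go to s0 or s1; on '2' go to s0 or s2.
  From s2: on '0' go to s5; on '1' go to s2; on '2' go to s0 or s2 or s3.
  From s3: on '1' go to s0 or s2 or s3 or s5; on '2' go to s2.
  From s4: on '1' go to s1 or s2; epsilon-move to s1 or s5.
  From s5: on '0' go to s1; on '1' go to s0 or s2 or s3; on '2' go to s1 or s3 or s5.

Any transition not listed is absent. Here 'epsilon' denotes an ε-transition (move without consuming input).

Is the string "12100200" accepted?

Start: ε-closure({s0}) = {s0, s5}.
Read '1': {s0, s5} → {s0, s2, s3, s5}.
Read '2': {s0, s2, s3, s5} → {s0, s1, s2, s3, s5}.
Read '1': {s0, s1, s2, s3, s5} → {s0, s2, s3, s5}.
Read '0': {s0, s2, s3, s5} → {s0, s1, s5}.
Read '0': {s0, s1, s5} → {s0, s1, s5}.
Read '2': {s0, s1, s5} → {s0, s1, s2, s3, s5}.
Read '0': {s0, s1, s2, s3, s5} → {s0, s1, s5}.
Read '0': {s0, s1, s5} → {s0, s1, s5}.
The final set {s0, s1, s5} contains the accepting states s1, s5.

Yes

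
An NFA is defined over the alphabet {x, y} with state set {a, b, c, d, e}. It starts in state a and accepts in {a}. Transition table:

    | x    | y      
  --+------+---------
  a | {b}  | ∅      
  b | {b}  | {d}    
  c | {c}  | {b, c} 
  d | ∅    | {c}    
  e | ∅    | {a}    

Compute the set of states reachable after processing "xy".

Start in {a}.
Read 'x': {a} → {b}.
Read 'y': {b} → {d}.

{d}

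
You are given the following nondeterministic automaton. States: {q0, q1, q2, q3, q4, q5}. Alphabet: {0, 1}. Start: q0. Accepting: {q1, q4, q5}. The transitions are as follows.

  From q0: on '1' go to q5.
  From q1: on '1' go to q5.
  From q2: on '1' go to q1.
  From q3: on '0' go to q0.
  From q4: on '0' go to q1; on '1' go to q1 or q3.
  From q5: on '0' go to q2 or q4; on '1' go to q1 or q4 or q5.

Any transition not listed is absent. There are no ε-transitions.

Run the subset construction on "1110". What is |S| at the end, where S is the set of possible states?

Start in {q0}.
Read '1': q0→{q5}; now {q5}.
Read '1': q5→{q1, q4, q5}; now {q1, q4, q5}.
Read '1': q1→{q5}, q4→{q1, q3}, q5→{q1, q4, q5}; now {q1, q3, q4, q5}.
Read '0': q1→∅, q3→{q0}, q4→{q1}, q5→{q2, q4}; now {q0, q1, q2, q4}.
That set has 4 states.

4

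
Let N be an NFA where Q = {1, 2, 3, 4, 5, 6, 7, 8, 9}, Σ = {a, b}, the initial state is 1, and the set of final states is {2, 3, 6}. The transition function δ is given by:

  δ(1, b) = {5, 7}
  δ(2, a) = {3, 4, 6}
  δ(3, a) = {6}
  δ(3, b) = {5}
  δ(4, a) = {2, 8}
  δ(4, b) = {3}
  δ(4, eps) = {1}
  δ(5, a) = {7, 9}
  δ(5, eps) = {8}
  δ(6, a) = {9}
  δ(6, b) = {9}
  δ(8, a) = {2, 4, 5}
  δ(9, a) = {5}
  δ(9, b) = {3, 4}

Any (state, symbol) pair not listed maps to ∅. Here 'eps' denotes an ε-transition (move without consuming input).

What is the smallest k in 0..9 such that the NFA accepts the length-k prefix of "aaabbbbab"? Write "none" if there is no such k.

none

Start in {1}.
Read 'a': 1→∅; now ∅.
The set is empty and remains empty for the remaining 8 symbols.
No reachable set along the way intersects F.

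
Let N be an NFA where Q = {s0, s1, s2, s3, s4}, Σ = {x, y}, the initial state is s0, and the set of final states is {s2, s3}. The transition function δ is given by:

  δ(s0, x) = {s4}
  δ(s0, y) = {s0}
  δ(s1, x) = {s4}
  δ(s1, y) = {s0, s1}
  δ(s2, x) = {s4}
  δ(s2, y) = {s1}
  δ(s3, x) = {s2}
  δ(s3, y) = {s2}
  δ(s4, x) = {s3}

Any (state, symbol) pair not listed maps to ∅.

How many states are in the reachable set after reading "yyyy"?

1

Start in {s0}.
Read 'y': {s0} → {s0}.
Read 'y': {s0} → {s0}.
Read 'y': {s0} → {s0}.
Read 'y': {s0} → {s0}.
That set has 1 state.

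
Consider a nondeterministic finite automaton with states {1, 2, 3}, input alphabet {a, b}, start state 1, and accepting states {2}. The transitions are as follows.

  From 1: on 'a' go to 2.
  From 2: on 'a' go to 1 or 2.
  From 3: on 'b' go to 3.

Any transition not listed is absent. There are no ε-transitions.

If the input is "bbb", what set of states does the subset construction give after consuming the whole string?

∅

Start in {1}.
Read 'b': 1→∅; now ∅.
The set is empty and remains empty for the remaining 2 symbols.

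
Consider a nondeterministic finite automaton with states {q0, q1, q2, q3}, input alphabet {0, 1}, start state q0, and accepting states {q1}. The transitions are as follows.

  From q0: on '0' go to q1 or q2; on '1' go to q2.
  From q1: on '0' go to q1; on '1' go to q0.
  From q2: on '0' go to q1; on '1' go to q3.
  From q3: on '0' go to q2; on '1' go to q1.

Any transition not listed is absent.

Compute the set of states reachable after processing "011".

{q1, q2}

Start in {q0}.
Read '0': {q0} → {q1, q2}.
Read '1': {q1, q2} → {q0, q3}.
Read '1': {q0, q3} → {q1, q2}.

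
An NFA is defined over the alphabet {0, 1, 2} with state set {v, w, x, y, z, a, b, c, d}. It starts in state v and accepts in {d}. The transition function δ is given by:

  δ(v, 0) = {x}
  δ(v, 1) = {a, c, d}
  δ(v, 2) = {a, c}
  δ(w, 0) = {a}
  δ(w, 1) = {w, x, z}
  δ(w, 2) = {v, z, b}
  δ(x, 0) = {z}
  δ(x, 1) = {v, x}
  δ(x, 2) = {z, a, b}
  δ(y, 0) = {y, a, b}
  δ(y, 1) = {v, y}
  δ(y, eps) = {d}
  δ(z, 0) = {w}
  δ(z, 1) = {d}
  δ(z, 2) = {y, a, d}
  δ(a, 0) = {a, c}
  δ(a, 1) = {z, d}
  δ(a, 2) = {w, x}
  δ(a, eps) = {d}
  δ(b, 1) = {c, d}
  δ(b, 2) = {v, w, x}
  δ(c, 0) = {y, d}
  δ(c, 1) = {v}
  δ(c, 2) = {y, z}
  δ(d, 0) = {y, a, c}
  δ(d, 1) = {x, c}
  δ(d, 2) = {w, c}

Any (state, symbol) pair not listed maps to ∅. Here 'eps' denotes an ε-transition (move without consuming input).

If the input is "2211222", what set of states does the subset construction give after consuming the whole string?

{v, w, x, y, z, a, b, c, d}

Start in {v}.
Read '2': v→{a, c}; union {a, c}; ε-closure = {a, c, d}.
Read '2': a→{w, x}, c→{y, z}, d→{w, c}; union {w, x, y, z, c}; ε-closure = {w, x, y, z, c, d}.
Read '1': w→{w, x, z}, x→{v, x}, y→{v, y}, z→{d}, c→{v}, d→{x, c}; now {v, w, x, y, z, c, d}.
Read '1': v→{a, c, d}, w→{w, x, z}, x→{v, x}, y→{v, y}, z→{d}, c→{v}, d→{x, c}; now {v, w, x, y, z, a, c, d}.
Read '2': v→{a, c}, w→{v, z, b}, x→{z, a, b}, y→∅, z→{y, a, d}, a→{w, x}, c→{y, z}, d→{w, c}; now {v, w, x, y, z, a, b, c, d}.
Read '2': v→{a, c}, w→{v, z, b}, x→{z, a, b}, y→∅, z→{y, a, d}, a→{w, x}, b→{v, w, x}, c→{y, z}, d→{w, c}; now {v, w, x, y, z, a, b, c, d}.
Read '2': v→{a, c}, w→{v, z, b}, x→{z, a, b}, y→∅, z→{y, a, d}, a→{w, x}, b→{v, w, x}, c→{y, z}, d→{w, c}; now {v, w, x, y, z, a, b, c, d}.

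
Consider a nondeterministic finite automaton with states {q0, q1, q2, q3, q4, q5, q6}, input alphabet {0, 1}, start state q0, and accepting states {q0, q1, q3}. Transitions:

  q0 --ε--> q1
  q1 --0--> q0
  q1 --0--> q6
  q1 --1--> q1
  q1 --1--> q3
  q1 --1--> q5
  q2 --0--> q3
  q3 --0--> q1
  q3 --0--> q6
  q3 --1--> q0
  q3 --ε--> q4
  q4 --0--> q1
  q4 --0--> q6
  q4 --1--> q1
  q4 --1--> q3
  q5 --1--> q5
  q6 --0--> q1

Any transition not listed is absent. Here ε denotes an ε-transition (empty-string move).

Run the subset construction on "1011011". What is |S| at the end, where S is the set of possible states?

5

Start: ε-closure({q0}) = {q0, q1}.
Read '1': q0→∅, q1→{q1, q3, q5}; union {q1, q3, q5}; ε-closure = {q1, q3, q4, q5}.
Read '0': q1→{q0, q6}, q3→{q1, q6}, q4→{q1, q6}, q5→∅; now {q0, q1, q6}.
Read '1': q0→∅, q1→{q1, q3, q5}, q6→∅; union {q1, q3, q5}; ε-closure = {q1, q3, q4, q5}.
Read '1': q1→{q1, q3, q5}, q3→{q0}, q4→{q1, q3}, q5→{q5}; union {q0, q1, q3, q5}; ε-closure = {q0, q1, q3, q4, q5}.
Read '0': q0→∅, q1→{q0, q6}, q3→{q1, q6}, q4→{q1, q6}, q5→∅; now {q0, q1, q6}.
Read '1': q0→∅, q1→{q1, q3, q5}, q6→∅; union {q1, q3, q5}; ε-closure = {q1, q3, q4, q5}.
Read '1': q1→{q1, q3, q5}, q3→{q0}, q4→{q1, q3}, q5→{q5}; union {q0, q1, q3, q5}; ε-closure = {q0, q1, q3, q4, q5}.
That set has 5 states.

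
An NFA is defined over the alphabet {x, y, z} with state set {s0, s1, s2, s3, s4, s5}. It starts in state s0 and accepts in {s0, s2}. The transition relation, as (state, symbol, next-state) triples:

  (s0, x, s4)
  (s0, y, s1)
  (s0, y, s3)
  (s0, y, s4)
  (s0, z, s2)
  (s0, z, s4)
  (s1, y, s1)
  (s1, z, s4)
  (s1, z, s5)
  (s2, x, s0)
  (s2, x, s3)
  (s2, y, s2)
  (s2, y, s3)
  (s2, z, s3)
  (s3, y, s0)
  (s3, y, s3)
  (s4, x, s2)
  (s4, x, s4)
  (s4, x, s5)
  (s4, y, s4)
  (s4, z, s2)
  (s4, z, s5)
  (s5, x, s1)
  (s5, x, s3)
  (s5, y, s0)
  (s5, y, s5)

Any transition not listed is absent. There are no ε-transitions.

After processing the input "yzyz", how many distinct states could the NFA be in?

4

Start in {s0}.
Read 'y': {s0} → {s1, s3, s4}.
Read 'z': {s1, s3, s4} → {s2, s4, s5}.
Read 'y': {s2, s4, s5} → {s0, s2, s3, s4, s5}.
Read 'z': {s0, s2, s3, s4, s5} → {s2, s3, s4, s5}.
That set has 4 states.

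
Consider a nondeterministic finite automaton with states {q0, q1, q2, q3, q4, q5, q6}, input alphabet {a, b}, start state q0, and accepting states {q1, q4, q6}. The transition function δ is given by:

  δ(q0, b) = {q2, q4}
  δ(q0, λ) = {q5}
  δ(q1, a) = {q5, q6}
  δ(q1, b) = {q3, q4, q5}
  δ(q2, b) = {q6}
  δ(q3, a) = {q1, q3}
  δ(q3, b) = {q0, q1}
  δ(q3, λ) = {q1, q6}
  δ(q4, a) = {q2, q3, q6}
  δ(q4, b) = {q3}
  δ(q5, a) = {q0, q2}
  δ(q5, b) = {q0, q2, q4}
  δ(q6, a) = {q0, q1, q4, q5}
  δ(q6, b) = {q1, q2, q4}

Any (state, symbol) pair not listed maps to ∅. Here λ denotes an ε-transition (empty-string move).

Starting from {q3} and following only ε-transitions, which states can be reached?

{q1, q3, q6}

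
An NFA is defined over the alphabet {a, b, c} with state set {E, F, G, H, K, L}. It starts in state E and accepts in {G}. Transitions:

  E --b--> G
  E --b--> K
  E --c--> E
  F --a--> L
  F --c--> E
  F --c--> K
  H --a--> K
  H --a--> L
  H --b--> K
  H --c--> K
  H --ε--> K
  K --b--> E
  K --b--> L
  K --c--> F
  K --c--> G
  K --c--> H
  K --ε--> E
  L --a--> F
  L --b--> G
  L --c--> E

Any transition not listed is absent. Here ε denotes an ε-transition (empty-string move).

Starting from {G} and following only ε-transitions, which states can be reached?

{G}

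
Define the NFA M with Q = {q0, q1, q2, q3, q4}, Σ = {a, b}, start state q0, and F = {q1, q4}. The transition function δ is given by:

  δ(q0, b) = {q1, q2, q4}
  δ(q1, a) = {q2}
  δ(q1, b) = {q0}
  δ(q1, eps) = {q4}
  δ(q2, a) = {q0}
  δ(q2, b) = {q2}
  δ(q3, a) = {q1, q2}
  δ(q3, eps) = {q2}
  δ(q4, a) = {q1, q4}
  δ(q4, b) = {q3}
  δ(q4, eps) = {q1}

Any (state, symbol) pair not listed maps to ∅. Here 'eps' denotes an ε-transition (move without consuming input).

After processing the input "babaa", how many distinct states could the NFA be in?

4

Start in {q0}.
Read 'b': q0→{q1, q2, q4}; now {q1, q2, q4}.
Read 'a': q1→{q2}, q2→{q0}, q4→{q1, q4}; now {q0, q1, q2, q4}.
Read 'b': q0→{q1, q2, q4}, q1→{q0}, q2→{q2}, q4→{q3}; now {q0, q1, q2, q3, q4}.
Read 'a': q0→∅, q1→{q2}, q2→{q0}, q3→{q1, q2}, q4→{q1, q4}; now {q0, q1, q2, q4}.
Read 'a': q0→∅, q1→{q2}, q2→{q0}, q4→{q1, q4}; now {q0, q1, q2, q4}.
That set has 4 states.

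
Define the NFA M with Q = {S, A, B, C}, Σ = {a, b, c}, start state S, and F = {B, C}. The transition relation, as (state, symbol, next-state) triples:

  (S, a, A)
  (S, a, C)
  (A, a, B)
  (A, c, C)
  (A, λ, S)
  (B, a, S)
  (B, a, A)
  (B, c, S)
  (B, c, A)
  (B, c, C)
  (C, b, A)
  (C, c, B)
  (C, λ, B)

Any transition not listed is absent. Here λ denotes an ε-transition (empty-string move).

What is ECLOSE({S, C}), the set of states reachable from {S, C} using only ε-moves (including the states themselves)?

{S, B, C}

Begin with {S, C}.
ε-move C → B; add B.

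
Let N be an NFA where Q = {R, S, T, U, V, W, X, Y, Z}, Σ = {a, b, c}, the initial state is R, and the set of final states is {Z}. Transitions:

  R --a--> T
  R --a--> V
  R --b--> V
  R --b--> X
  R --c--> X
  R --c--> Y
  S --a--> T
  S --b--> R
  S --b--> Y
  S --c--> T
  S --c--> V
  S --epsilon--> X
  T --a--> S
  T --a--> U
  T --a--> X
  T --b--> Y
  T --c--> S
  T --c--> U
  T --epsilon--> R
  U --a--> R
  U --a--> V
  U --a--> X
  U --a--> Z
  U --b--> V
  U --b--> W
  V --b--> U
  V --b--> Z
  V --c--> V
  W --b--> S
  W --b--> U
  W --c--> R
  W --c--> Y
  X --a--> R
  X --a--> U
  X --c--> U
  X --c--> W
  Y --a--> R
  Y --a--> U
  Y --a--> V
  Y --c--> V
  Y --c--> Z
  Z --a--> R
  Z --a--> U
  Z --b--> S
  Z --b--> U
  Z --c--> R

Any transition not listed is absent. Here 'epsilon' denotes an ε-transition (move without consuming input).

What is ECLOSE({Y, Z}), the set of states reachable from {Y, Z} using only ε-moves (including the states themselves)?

{Y, Z}

Begin with {Y, Z}.
No ε-moves leave this set, so the closure equals the set itself.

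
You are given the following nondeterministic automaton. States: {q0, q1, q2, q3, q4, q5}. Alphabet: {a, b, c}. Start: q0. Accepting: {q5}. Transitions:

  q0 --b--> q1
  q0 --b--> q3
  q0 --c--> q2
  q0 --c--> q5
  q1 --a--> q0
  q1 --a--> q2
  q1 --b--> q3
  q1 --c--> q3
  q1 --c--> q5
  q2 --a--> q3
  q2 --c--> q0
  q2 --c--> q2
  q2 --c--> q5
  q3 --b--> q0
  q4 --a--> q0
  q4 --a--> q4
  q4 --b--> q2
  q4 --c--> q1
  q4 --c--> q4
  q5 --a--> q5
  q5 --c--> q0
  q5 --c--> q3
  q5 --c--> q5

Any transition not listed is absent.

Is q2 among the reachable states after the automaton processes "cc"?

Start in {q0}.
Read 'c': {q0} → {q2, q5}.
Read 'c': {q2, q5} → {q0, q2, q3, q5}.
State q2 is in {q0, q2, q3, q5}.

Yes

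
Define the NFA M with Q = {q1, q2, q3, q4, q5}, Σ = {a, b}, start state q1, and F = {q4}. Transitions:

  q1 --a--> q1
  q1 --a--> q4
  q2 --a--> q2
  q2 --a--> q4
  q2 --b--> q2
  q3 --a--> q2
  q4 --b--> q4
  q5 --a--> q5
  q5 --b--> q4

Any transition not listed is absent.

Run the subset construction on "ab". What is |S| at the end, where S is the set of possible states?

Start in {q1}.
Read 'a': q1→{q1, q4}; now {q1, q4}.
Read 'b': q1→∅, q4→{q4}; now {q4}.
That set has 1 state.

1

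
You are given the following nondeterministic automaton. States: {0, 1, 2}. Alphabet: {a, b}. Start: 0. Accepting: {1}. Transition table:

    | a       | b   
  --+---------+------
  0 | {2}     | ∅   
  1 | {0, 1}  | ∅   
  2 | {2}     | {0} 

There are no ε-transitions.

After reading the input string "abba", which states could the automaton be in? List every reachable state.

∅

Start in {0}.
Read 'a': {0} → {2}.
Read 'b': {2} → {0}.
Read 'b': {0} → ∅.
The set is empty and remains empty for the remaining 1 symbol.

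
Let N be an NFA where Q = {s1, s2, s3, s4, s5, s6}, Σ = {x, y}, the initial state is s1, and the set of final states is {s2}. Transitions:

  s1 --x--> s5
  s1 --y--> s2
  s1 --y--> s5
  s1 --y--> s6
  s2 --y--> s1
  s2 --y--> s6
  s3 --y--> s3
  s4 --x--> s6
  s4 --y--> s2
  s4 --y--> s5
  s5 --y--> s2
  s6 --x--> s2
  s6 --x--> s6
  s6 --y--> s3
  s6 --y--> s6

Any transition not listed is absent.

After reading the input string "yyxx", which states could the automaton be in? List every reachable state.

{s2, s6}

Start in {s1}.
Read 'y': s1→{s2, s5, s6}; now {s2, s5, s6}.
Read 'y': s2→{s1, s6}, s5→{s2}, s6→{s3, s6}; now {s1, s2, s3, s6}.
Read 'x': s1→{s5}, s2→∅, s3→∅, s6→{s2, s6}; now {s2, s5, s6}.
Read 'x': s2→∅, s5→∅, s6→{s2, s6}; now {s2, s6}.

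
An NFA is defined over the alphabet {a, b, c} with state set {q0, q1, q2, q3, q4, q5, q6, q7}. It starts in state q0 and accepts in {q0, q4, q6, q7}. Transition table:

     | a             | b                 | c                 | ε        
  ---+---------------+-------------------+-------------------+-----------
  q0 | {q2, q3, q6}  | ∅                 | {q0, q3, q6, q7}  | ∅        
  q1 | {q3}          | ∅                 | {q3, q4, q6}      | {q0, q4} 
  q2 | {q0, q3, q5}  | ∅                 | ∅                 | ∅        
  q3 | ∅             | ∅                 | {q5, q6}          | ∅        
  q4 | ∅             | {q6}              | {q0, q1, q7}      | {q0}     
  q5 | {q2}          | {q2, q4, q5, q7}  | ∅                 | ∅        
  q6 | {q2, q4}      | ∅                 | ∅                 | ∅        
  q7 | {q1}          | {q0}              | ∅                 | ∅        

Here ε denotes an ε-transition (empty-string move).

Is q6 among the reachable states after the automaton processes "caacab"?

Yes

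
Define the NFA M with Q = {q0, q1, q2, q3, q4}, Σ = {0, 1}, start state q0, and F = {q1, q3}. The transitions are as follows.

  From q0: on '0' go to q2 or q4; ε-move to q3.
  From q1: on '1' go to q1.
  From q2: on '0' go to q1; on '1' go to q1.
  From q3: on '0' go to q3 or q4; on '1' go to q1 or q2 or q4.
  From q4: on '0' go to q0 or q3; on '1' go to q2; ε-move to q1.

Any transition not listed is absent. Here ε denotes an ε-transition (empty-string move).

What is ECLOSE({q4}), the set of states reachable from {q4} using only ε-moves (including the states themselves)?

{q1, q4}

Begin with {q4}.
ε-move q4 → q1; add q1.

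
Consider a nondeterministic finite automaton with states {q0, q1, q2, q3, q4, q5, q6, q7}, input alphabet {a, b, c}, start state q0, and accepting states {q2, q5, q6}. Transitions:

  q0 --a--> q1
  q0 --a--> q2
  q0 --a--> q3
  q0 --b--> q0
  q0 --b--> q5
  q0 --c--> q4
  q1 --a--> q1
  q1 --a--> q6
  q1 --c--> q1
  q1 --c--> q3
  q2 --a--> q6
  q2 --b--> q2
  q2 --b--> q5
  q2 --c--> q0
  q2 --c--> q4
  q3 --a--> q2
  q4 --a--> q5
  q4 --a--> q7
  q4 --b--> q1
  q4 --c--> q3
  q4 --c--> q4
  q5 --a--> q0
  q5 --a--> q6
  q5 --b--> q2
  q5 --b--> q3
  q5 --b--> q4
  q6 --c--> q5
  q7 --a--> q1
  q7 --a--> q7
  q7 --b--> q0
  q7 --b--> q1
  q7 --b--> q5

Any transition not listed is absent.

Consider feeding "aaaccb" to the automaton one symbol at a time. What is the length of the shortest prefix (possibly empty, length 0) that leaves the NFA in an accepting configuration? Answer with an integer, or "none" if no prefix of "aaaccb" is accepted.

1

Start in {q0}.
Read 'a': q0→{q1, q2, q3}; now {q1, q2, q3}.
None of the earlier sets intersect F, but {q1, q2, q3} does.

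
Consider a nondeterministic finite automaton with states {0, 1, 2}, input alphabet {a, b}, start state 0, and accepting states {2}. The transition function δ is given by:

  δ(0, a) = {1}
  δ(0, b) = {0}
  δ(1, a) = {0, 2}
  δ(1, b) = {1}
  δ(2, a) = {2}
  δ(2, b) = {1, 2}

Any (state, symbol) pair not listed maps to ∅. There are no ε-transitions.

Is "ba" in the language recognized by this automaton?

No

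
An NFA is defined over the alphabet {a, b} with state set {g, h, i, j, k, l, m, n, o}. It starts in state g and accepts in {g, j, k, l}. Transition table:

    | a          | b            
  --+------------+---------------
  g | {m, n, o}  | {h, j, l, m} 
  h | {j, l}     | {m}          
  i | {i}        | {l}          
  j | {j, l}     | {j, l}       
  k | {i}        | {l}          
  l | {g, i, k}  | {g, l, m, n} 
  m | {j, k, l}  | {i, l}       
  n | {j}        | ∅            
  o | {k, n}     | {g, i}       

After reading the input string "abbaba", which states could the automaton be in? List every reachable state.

Start in {g}.
Read 'a': g→{m, n, o}; now {m, n, o}.
Read 'b': m→{i, l}, n→∅, o→{g, i}; now {g, i, l}.
Read 'b': g→{h, j, l, m}, i→{l}, l→{g, l, m, n}; now {g, h, j, l, m, n}.
Read 'a': g→{m, n, o}, h→{j, l}, j→{j, l}, l→{g, i, k}, m→{j, k, l}, n→{j}; now {g, i, j, k, l, m, n, o}.
Read 'b': g→{h, j, l, m}, i→{l}, j→{j, l}, k→{l}, l→{g, l, m, n}, m→{i, l}, n→∅, o→{g, i}; now {g, h, i, j, l, m, n}.
Read 'a': g→{m, n, o}, h→{j, l}, i→{i}, j→{j, l}, l→{g, i, k}, m→{j, k, l}, n→{j}; now {g, i, j, k, l, m, n, o}.

{g, i, j, k, l, m, n, o}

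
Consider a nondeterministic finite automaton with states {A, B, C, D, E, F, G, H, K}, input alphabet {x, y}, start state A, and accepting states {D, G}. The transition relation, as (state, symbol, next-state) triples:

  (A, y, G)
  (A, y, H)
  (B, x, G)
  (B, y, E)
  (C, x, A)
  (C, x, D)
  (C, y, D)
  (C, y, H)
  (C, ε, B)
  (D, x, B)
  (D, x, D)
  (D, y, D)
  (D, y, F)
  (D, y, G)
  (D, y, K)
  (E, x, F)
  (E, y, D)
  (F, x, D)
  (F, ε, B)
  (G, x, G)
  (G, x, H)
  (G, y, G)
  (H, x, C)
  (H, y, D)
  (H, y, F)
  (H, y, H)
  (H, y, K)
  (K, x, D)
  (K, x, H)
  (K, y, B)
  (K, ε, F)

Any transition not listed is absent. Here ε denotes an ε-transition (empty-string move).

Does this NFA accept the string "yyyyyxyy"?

Yes

Start in {A}.
Read 'y': {A} → {G, H}.
Read 'y': {G, H} → {B, D, F, G, H, K}.
Read 'y': {B, D, F, G, H, K} → {B, D, E, F, G, H, K}.
Read 'y': {B, D, E, F, G, H, K} → {B, D, E, F, G, H, K}.
Read 'y': {B, D, E, F, G, H, K} → {B, D, E, F, G, H, K}.
Read 'x': {B, D, E, F, G, H, K} → {B, C, D, F, G, H}.
Read 'y': {B, C, D, F, G, H} → {B, D, E, F, G, H, K}.
Read 'y': {B, D, E, F, G, H, K} → {B, D, E, F, G, H, K}.
The final set {B, D, E, F, G, H, K} contains the accepting states D, G.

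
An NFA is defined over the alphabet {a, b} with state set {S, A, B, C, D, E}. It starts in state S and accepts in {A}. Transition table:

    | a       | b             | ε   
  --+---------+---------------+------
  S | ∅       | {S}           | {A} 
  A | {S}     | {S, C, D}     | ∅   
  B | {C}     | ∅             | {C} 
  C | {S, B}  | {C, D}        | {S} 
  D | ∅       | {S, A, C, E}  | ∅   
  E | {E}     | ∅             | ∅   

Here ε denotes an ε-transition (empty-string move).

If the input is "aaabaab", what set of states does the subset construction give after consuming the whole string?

{S, A, C, D}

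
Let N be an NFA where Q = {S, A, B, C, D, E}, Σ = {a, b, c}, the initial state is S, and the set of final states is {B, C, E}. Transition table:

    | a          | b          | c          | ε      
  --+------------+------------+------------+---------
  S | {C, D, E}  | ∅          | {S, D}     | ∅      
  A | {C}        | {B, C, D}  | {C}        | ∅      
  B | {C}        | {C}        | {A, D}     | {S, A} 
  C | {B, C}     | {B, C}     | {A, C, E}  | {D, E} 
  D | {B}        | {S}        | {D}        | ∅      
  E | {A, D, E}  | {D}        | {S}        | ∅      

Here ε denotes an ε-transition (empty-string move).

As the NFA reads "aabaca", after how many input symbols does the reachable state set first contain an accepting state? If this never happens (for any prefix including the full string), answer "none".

Start in {S}.
Read 'a': S→{C, D, E}; now {C, D, E}.
None of the earlier sets intersect F, but {C, D, E} does.

1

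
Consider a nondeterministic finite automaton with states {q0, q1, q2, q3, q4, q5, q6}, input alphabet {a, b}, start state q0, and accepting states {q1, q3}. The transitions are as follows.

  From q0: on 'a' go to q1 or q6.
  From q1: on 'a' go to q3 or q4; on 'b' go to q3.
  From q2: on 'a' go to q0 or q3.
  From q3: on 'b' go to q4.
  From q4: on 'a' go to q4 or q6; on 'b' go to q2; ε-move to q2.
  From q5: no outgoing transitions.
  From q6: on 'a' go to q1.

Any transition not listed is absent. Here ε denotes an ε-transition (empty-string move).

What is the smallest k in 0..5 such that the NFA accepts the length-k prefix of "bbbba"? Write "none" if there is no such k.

none

Start in {q0}.
Read 'b': q0→∅; now ∅.
The set is empty and remains empty for the remaining 4 symbols.
No reachable set along the way intersects F.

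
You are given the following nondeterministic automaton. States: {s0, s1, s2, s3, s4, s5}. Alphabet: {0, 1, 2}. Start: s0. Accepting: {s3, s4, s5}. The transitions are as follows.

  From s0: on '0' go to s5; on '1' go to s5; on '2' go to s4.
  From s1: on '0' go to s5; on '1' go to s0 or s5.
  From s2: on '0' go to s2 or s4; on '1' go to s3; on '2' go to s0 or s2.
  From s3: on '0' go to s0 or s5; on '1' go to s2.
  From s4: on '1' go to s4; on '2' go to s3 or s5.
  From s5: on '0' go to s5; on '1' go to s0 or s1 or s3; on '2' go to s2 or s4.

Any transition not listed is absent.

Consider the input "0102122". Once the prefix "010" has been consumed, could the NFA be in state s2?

Start in {s0}.
Read '0': s0→{s5}; now {s5}.
Read '1': s5→{s0, s1, s3}; now {s0, s1, s3}.
Read '0': s0→{s5}, s1→{s5}, s3→{s0, s5}; now {s0, s5}.
State s2 is not in {s0, s5}.

No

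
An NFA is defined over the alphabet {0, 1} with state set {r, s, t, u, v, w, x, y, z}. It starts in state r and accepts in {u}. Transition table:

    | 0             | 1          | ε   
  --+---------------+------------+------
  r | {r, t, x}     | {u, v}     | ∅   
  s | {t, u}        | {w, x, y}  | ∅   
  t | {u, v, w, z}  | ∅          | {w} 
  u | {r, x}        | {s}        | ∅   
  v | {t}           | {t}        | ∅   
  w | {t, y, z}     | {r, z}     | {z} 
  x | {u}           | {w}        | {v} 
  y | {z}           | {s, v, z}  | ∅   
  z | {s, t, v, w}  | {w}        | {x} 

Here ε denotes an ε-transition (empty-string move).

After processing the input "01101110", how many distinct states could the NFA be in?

9

Start in {r}.
Read '0': {r} → {r, t, v, w, x, z}.
Read '1': {r, t, v, w, x, z} → {r, t, u, v, w, x, z}.
Read '1': {r, t, u, v, w, x, z} → {r, s, t, u, v, w, x, z}.
Read '0': {r, s, t, u, v, w, x, z} → {r, s, t, u, v, w, x, y, z}.
Read '1': {r, s, t, u, v, w, x, y, z} → {r, s, t, u, v, w, x, y, z}.
Read '1': {r, s, t, u, v, w, x, y, z} → {r, s, t, u, v, w, x, y, z}.
Read '1': {r, s, t, u, v, w, x, y, z} → {r, s, t, u, v, w, x, y, z}.
Read '0': {r, s, t, u, v, w, x, y, z} → {r, s, t, u, v, w, x, y, z}.
That set has 9 states.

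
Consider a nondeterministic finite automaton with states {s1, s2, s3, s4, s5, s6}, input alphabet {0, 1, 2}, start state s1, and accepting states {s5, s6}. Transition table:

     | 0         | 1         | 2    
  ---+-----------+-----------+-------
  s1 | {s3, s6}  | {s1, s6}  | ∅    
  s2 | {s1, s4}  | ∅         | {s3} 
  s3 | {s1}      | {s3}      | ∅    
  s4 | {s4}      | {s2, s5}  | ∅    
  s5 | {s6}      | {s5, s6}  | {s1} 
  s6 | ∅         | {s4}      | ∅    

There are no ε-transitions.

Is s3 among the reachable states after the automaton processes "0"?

Start in {s1}.
Read '0': {s1} → {s3, s6}.
State s3 is in {s3, s6}.

Yes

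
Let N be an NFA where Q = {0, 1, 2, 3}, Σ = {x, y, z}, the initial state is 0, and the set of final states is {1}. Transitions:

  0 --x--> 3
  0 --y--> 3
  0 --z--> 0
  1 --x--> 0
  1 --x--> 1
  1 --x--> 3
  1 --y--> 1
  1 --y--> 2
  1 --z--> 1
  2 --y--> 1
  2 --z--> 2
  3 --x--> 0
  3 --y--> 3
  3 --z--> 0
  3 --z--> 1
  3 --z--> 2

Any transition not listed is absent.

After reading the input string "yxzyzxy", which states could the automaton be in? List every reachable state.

Start in {0}.
Read 'y': {0} → {3}.
Read 'x': {3} → {0}.
Read 'z': {0} → {0}.
Read 'y': {0} → {3}.
Read 'z': {3} → {0, 1, 2}.
Read 'x': {0, 1, 2} → {0, 1, 3}.
Read 'y': {0, 1, 3} → {1, 2, 3}.

{1, 2, 3}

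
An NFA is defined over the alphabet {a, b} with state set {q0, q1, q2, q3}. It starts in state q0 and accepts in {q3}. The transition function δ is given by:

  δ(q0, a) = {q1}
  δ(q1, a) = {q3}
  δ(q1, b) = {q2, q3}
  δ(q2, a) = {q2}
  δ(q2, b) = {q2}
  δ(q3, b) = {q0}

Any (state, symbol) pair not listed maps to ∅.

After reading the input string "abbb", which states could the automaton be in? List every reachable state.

{q2}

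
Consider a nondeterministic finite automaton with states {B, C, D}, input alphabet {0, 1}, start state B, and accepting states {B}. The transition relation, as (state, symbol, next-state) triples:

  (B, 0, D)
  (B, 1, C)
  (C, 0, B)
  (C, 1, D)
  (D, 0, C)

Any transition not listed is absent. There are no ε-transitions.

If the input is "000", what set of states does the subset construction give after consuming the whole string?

Start in {B}.
Read '0': B→{D}; now {D}.
Read '0': D→{C}; now {C}.
Read '0': C→{B}; now {B}.

{B}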